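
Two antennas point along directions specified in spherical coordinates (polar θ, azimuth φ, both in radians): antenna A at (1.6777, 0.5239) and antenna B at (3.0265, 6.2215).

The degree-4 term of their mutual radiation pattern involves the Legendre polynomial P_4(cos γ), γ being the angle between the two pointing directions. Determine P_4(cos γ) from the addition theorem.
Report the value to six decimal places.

Term-by-term m-sum for l=4 (normalisation 4π/9 = 1.396263):
  [-4]  conj(Y_{4,-4})(Ω₁) = -0.21671 + 0.37431j ; Y_{4,-4}(Ω₂) = 0.00007 + 0.00002j ; Δ = -0.00002 + 0.00002j
  [-3]  conj(Y_{4,-3})(Ω₁) = 0.00012 - 0.13128j ; Y_{4,-3}(Ω₂) = -0.00185 - 0.00035j ; Δ = -0.00005 + 0.00024j
  [-2]  conj(Y_{4,-2})(Ω₁) = -0.15202 - 0.26367j ; Y_{4,-2}(Ω₂) = 0.02586 + 0.00321j ; Δ = -0.00309 - 0.00731j
  [-1]  conj(Y_{4,-1})(Ω₁) = 0.12691 + 0.07332j ; Y_{4,-1}(Ω₂) = -0.21049 - 0.01300j ; Δ = -0.02576 - 0.01708j
  [+0]  conj(Y_{4,0})(Ω₁) = 0.28171 + 0.00000j ; Y_{4,0}(Ω₂) = 0.79112 + 0.00000j ; Δ = 0.22286 + 0.00000j
  [+1]  conj(Y_{4,1})(Ω₁) = -0.12691 + 0.07332j ; Y_{4,1}(Ω₂) = 0.21049 - 0.01300j ; Δ = -0.02576 + 0.01708j
  [+2]  conj(Y_{4,2})(Ω₁) = -0.15202 + 0.26367j ; Y_{4,2}(Ω₂) = 0.02586 - 0.00321j ; Δ = -0.00309 + 0.00731j
  [+3]  conj(Y_{4,3})(Ω₁) = -0.00012 - 0.13128j ; Y_{4,3}(Ω₂) = 0.00185 - 0.00035j ; Δ = -0.00005 - 0.00024j
  [+4]  conj(Y_{4,4})(Ω₁) = -0.21671 - 0.37431j ; Y_{4,4}(Ω₂) = 0.00007 - 0.00002j ; Δ = -0.00002 - 0.00002j
Accumulated sum 0.16503 - 0.00000j; after 4π/(2l+1) scaling, 0.23043 - 0.00000j ⇒ P_4 = 0.230428

0.230428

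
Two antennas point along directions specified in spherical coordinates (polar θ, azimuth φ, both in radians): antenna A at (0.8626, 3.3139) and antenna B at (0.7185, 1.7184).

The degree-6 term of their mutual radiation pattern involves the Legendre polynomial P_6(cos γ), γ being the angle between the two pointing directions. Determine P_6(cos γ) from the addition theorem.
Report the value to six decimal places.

0.331461

Expand P_6 via completeness: Σ_{m} conj(Y_{6,m}) at Ω₁ times Y_{6,m} at Ω₂ —
  m=-6: (0.047443, 0.079697) × (-0.024869, 0.030430) = (-0.003605, -0.000538)  (running Σ = (-0.003605, -0.000538))
  m=-5: (-0.179202, -0.208801) × (-0.104753, -0.115181) = (-0.005278, 0.042513)  (running Σ = (-0.008883, 0.041975))
  m=-4: (0.334851, 0.275931) × (0.291232, -0.195171) = (0.151373, 0.015007)  (running Σ = (0.142490, 0.056982))
  m=-3: (-0.266979, -0.151773) × (0.193790, 0.408651) = (0.010284, -0.138514)  (running Σ = (0.152774, -0.081532))
  m=-2: (-0.125260, -0.044961) × (-0.188661, 0.057370) = (0.026211, 0.001296)  (running Σ = (0.178985, -0.080236))
  m=-1: (0.358046, 0.062312) × (0.042126, 0.283323) = (-0.002571, 0.104068)  (running Σ = (0.176414, 0.023832))
  m=0: (0.033827, -0.000000) × (-0.293531, 0.000000) = (-0.009929, 0.000000)  (running Σ = (0.166485, 0.023832))
  m=1: (-0.358046, 0.062312) × (-0.042126, 0.283323) = (-0.002571, -0.104068)  (running Σ = (0.163913, -0.080236))
  m=2: (-0.125260, 0.044961) × (-0.188661, -0.057370) = (0.026211, -0.001296)  (running Σ = (0.190124, -0.081532))
  m=3: (0.266979, -0.151773) × (-0.193790, 0.408651) = (0.010284, 0.138514)  (running Σ = (0.200409, 0.056982))
  m=4: (0.334851, -0.275931) × (0.291232, 0.195171) = (0.151373, -0.015007)  (running Σ = (0.351782, 0.041975))
  m=5: (0.179202, -0.208801) × (0.104753, -0.115181) = (-0.005278, -0.042513)  (running Σ = (0.346504, -0.000538))
  m=6: (0.047443, -0.079697) × (-0.024869, -0.030430) = (-0.003605, 0.000538)  (running Σ = (0.342898, -0.000000))
Total Σ_m = (0.342898, -0.000000). Multiply by 0.966644: (0.331461, -0.000000). P_6(cos γ) = 0.331461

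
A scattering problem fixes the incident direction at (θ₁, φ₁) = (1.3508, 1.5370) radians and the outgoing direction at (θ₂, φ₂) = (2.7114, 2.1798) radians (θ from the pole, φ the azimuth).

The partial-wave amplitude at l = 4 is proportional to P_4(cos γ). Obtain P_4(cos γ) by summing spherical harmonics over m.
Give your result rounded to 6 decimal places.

0.315265

Summing Y*_{l m}(θ₁,φ₁)·Y_{l m}(θ₂,φ₂) over m ∈ [−4, 4]; prefactor 4π/(2·4+1) = 1.396263:
  m=-4: Y*=+0.397725-0.054097i  Y=-0.010191-0.008681i  product -0.004523-0.002901i
  m=-3: Y*=-0.025695-0.252566i  Y=-0.079825+0.020912i  product +0.007333+0.019624i
  m=-2: Y*=+0.211902-0.014345i  Y=-0.096143+0.261122i  product -0.016627+0.056711i
  m=-1: Y*=-0.009078-0.268515i  Y=+0.285434+0.409261i  product +0.107302-0.080359i
  m=+0: Y*=+0.174620-0.000000i  Y=+0.222328+0.000000i  product +0.038823+0.000000i
  m=+1: Y*=+0.009078-0.268515i  Y=-0.285434+0.409261i  product +0.107302+0.080359i
  m=+2: Y*=+0.211902+0.014345i  Y=-0.096143-0.261122i  product -0.016627-0.056711i
  m=+3: Y*=+0.025695-0.252566i  Y=+0.079825+0.020912i  product +0.007333-0.019624i
  m=+4: Y*=+0.397725+0.054097i  Y=-0.010191+0.008681i  product -0.004523+0.002901i
Accumulated sum +0.225792+0.000000i; after 4π/(2l+1) scaling, +0.315265+0.000000i ⇒ P_4 = 0.315265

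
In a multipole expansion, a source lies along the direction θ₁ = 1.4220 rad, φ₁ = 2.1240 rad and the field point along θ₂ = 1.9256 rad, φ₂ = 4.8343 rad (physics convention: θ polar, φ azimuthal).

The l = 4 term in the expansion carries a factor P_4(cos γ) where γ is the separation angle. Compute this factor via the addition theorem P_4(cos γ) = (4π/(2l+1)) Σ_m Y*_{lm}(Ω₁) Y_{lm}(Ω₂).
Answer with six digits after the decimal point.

Addition theorem: P_4(cos γ) = (4π/9) Σ_m Y*_{lm}(Ω₁) Y_{lm}(Ω₂), m = −4…4:
  m=-4: (-0.253475, 0.339012) × (0.302277, -0.160317) = (-0.022270, 0.143112)  (running Σ = (-0.022270, 0.143112))
  m=-3: (0.178767, 0.015919) × (0.128227, 0.334829) = (0.017593, 0.061898)  (running Σ = (-0.004677, 0.205009))
  m=-2: (0.123990, 0.247520) × (0.044291, -0.011018) = (0.008219, 0.009597)  (running Σ = (0.003541, 0.214606))
  m=-1: (0.103721, -0.167963) × (0.040392, 0.329681) = (0.059564, 0.027410)  (running Σ = (0.063105, 0.242017))
  m=0: (0.249398, -0.000000) × (-0.011733, 0.000000) = (-0.002926, 0.000000)  (running Σ = (0.060179, 0.242017))
  m=1: (-0.103721, -0.167963) × (-0.040392, 0.329681) = (0.059564, -0.027410)  (running Σ = (0.119743, 0.214606))
  m=2: (0.123990, -0.247520) × (0.044291, 0.011018) = (0.008219, -0.009597)  (running Σ = (0.127962, 0.205009))
  m=3: (-0.178767, 0.015919) × (-0.128227, 0.334829) = (0.017593, -0.061898)  (running Σ = (0.145554, 0.143112))
  m=4: (-0.253475, -0.339012) × (0.302277, 0.160317) = (-0.022270, -0.143112)  (running Σ = (0.123284, 0.000000))
Accumulated sum (0.123284, 0.000000); after 4π/(2l+1) scaling, (0.172137, 0.000000) ⇒ P_4 = 0.172137

0.172137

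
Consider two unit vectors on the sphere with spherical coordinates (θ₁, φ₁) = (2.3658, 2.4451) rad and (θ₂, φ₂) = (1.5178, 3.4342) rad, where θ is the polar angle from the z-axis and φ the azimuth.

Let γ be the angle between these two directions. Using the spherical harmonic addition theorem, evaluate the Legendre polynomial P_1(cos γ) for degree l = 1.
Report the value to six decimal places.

Term-by-term m-sum for l=1 (normalisation 4π/3 = 4.188790):
  m=-1: -0.185594+0.155214i × -0.330344+0.099518i = +0.045863-0.069744i  (running Σ = +0.045863-0.069744i)
  m=0: -0.348797-0.000000i × +0.025882+0.000000i = -0.009028-0.000000i  (running Σ = +0.036836-0.069744i)
  m=1: +0.185594+0.155214i × +0.330344+0.099518i = +0.045863+0.069744i  (running Σ = +0.082699+0.000000i)
Accumulated sum +0.082699+0.000000i; after 4π/(2l+1) scaling, +0.346410+0.000000i ⇒ P_1 = 0.346410

0.346410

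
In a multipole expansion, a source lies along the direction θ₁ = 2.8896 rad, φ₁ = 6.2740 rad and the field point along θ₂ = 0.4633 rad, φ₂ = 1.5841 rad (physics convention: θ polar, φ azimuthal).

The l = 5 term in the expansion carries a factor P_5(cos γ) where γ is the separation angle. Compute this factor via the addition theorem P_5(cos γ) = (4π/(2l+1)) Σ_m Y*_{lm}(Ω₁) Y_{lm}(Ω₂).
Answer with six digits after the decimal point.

0.210864

Summing Y*_{l m}(θ₁,φ₁)·Y_{l m}(θ₂,φ₂) over m ∈ [−5, 5]; prefactor 4π/(2·5+1) = 1.142397:
  m=-5: Y*=+0.000447-0.000021i  Y=-0.000550-0.008256i  product -0.000000-0.000004i
  m=-4: Y*=-0.005490+0.000202i  Y=+0.052300-0.002786i  product -0.000287+0.000026i
  m=-3: Y*=+0.039883-0.001099i  Y=+0.007642+0.191366i  product +0.000515+0.007624i
  m=-2: Y*=-0.185004+0.003399i  Y=-0.424024+0.011285i  product +0.078408-0.003529i
  m=-1: Y*=+0.506311-0.004651i  Y=-0.006180-0.464496i  product -0.005289-0.235150i
  m=+0: Y*=-0.539340-0.000000i  Y=-0.070246+0.000000i  product +0.037887+0.000000i
  m=+1: Y*=-0.506311-0.004651i  Y=+0.006180-0.464496i  product -0.005289+0.235150i
  m=+2: Y*=-0.185004-0.003399i  Y=-0.424024-0.011285i  product +0.078408+0.003529i
  m=+3: Y*=-0.039883-0.001099i  Y=-0.007642+0.191366i  product +0.000515-0.007624i
  m=+4: Y*=-0.005490-0.000202i  Y=+0.052300+0.002786i  product -0.000287-0.000026i
  m=+5: Y*=-0.000447-0.000021i  Y=+0.000550-0.008256i  product -0.000000+0.000004i
Total Σ_m = +0.184580+0.000000i. Multiply by 1.142397: +0.210864+0.000000i. P_5(cos γ) = 0.210864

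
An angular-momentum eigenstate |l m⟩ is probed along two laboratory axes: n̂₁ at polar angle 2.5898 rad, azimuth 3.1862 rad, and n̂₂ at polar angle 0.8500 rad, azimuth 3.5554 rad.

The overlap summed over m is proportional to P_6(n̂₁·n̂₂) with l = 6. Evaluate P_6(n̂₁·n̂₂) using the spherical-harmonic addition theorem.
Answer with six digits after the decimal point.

-0.091157

Summing Y*_{l m}(θ₁,φ₁)·Y_{l m}(θ₂,φ₂) over m ∈ [−6, 6]; prefactor 4π/(2·6+1) = 0.966644:
  m=-6: 0.00967 + 0.00265j × -0.06869 - 0.05317j = -0.00052 - 0.00070j  (running Σ = -0.00052 - 0.00070j)
  m=-5: 0.05502 + 0.01248j × 0.12632 + 0.23220j = 0.00405 + 0.01435j  (running Σ = 0.00353 + 0.01365j)
  m=-4: 0.18500 + 0.03336j × -0.03634 - 0.42939j = 0.00760 - 0.08065j  (running Σ = 0.01113 - 0.06699j)
  m=-3: 0.39417 + 0.05307j × -0.10563 + 0.30901j = -0.05803 + 0.11619j  (running Σ = -0.04690 + 0.04920j)
  m=-2: 0.47261 + 0.04228j × -0.07207 + 0.07842j = -0.03737 + 0.03402j  (running Σ = -0.08427 + 0.08322j)
  m=-1: 0.11009 + 0.00491j × 0.33783 - 0.14836j = 0.03792 - 0.01467j  (running Σ = -0.04635 + 0.06854j)
  m=0: -0.40782 + 0.00000j × 0.00391 + 0.00000j = -0.00159 + 0.00000j  (running Σ = -0.04795 + 0.06854j)
  m=1: -0.11009 + 0.00491j × -0.33783 - 0.14836j = 0.03792 + 0.01467j  (running Σ = -0.01003 + 0.08322j)
  m=2: 0.47261 - 0.04228j × -0.07207 - 0.07842j = -0.03737 - 0.03402j  (running Σ = -0.04740 + 0.04920j)
  m=3: -0.39417 + 0.05307j × 0.10563 + 0.30901j = -0.05803 - 0.11619j  (running Σ = -0.10543 - 0.06699j)
  m=4: 0.18500 - 0.03336j × -0.03634 + 0.42939j = 0.00760 + 0.08065j  (running Σ = -0.09783 + 0.01365j)
  m=5: -0.05502 + 0.01248j × -0.12632 + 0.23220j = 0.00405 - 0.01435j  (running Σ = -0.09378 - 0.00070j)
  m=6: 0.00967 - 0.00265j × -0.06869 + 0.05317j = -0.00052 + 0.00070j  (running Σ = -0.09430 - 0.00000j)
Total Σ_m = -0.09430 - 0.00000j. Multiply by 0.966644: -0.09116 - 0.00000j. P_6(cos γ) = -0.091157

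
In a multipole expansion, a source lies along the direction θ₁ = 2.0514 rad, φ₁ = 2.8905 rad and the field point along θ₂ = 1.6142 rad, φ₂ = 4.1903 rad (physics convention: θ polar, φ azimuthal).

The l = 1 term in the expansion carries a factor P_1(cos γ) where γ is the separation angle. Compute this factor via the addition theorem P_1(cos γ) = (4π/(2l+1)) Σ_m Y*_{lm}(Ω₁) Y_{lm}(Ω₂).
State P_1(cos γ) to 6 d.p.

Addition theorem: P_1(cos γ) = (4π/3) Σ_m Y*_{lm}(Ω₁) Y_{lm}(Ω₂), m = −1…1:
  m=-1: -0.296748+0.076118i × -0.172133+0.299185i = +0.028307-0.101885i  (running Σ = +0.028307-0.101885i)
  m=0: -0.225888-0.000000i × -0.021200+0.000000i = +0.004789+0.000000i  (running Σ = +0.033096-0.101885i)
  m=1: +0.296748+0.076118i × +0.172133+0.299185i = +0.028307+0.101885i  (running Σ = +0.061403+0.000000i)
Σ over m = +0.061403+0.000000i; ×(4π/3) → +0.257203+0.000000i. Real part: 0.257203

0.257203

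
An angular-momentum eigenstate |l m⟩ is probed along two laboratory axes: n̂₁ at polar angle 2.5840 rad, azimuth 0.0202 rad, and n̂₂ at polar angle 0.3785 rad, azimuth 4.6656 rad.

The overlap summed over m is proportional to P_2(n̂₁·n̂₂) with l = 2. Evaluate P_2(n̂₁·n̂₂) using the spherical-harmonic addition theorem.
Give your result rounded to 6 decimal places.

Term-by-term m-sum for l=2 (normalisation 4π/5 = 2.513274):
  m=-2: (0.108066, 0.004368) × (-0.052515, -0.004929) = (-0.005654, -0.000762)  (running Σ = (-0.005654, -0.000762))
  m=-1: (-0.346801, -0.007006) × (-0.012407, 0.264981) = (0.006159, -0.091809)  (running Σ = (0.000506, -0.092571))
  m=0: (0.365859, -0.000000) × (0.501583, 0.000000) = (0.183509, 0.000000)  (running Σ = (0.184015, -0.092571))
  m=1: (0.346801, -0.007006) × (0.012407, 0.264981) = (0.006159, 0.091809)  (running Σ = (0.190174, -0.000762))
  m=2: (0.108066, -0.004368) × (-0.052515, 0.004929) = (-0.005654, 0.000762)  (running Σ = (0.184520, -0.000000))
Total Σ_m = (0.184520, -0.000000). Multiply by 2.513274: (0.463750, -0.000000). P_2(cos γ) = 0.463750

0.463750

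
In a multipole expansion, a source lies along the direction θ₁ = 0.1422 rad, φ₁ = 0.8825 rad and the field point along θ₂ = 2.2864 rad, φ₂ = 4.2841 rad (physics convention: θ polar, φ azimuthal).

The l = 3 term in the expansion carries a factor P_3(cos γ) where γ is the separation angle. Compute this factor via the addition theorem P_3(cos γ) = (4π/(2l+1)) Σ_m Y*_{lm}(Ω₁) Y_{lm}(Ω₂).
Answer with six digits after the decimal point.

0.062621

Term-by-term m-sum for l=3 (normalisation 4π/7 = 1.795196):
  m=-3: -0.00105 + 0.00056j × 0.17206 - 0.05058j = -0.00015 + 0.00015j  (running Σ = -0.00015 + 0.00015j)
  m=-2: -0.00392 + 0.01994j × 0.25015 + 0.28856j = -0.00673 + 0.00386j  (running Σ = -0.00689 + 0.00401j)
  m=-1: 0.11345 + 0.13794j × -0.11671 + 0.25563j = -0.04850 + 0.01290j  (running Σ = -0.05539 + 0.01691j)
  m=0: 0.70172 + 0.00000j × 0.20758 + 0.00000j = 0.14566 + 0.00000j  (running Σ = 0.09027 + 0.01691j)
  m=1: -0.11345 + 0.13794j × 0.11671 + 0.25563j = -0.04850 - 0.01290j  (running Σ = 0.04177 + 0.00401j)
  m=2: -0.00392 - 0.01994j × 0.25015 - 0.28856j = -0.00673 - 0.00386j  (running Σ = 0.03503 + 0.00015j)
  m=3: 0.00105 + 0.00056j × -0.17206 - 0.05058j = -0.00015 - 0.00015j  (running Σ = 0.03488 - 0.00000j)
Accumulated sum 0.03488 - 0.00000j; after 4π/(2l+1) scaling, 0.06262 - 0.00000j ⇒ P_3 = 0.062621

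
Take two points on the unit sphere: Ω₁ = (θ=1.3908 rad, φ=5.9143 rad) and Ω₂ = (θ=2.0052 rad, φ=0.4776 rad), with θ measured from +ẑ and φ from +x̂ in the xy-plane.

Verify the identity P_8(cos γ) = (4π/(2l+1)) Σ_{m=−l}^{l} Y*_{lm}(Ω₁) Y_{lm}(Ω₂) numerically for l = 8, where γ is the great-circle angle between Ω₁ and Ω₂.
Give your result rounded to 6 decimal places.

-0.028001

Term-by-term m-sum for l=8 (normalisation 4π/17 = 0.739198):
  m=-8: Y*=(-0.444274, -0.085678)  Y=(-0.183870, 0.148448)  product (0.094407, -0.050198)
  m=-7: Y*=(-0.279131, -0.174766)  Y=(0.429682, -0.087820)  product (-0.135286, -0.050581)
  m=-6: Y*=(0.106213, 0.141909)  Y=(-0.334364, -0.094699)  product (-0.022075, -0.057508)
  m=-5: Y*=(0.091353, 0.325480)  Y=(-0.052583, -0.049341)  product (0.011256, -0.021622)
  m=-4: Y*=(0.007038, -0.073661)  Y=(0.119492, 0.338225)  product (0.025755, -0.006422)
  m=-3: Y*=(0.147108, -0.293855)  Y=(0.014410, -0.103762)  product (-0.028371, -0.019499)
  m=-2: Y*=(-0.019528, 0.017751)  Y=(0.176769, -0.249927)  product (0.000985, 0.008018)
  m=-1: Y*=(-0.299769, 0.115885)  Y=(-0.150643, 0.077967)  product (0.036123, -0.040830)
  m=+0: Y*=(0.012236, -0.000000)  Y=(-0.283291, 0.000000)  product (-0.003466, 0.000000)
  m=+1: Y*=(0.299769, 0.115885)  Y=(0.150643, 0.077967)  product (0.036123, 0.040830)
  m=+2: Y*=(-0.019528, -0.017751)  Y=(0.176769, 0.249927)  product (0.000985, -0.008018)
  m=+3: Y*=(-0.147108, -0.293855)  Y=(-0.014410, -0.103762)  product (-0.028371, 0.019499)
  m=+4: Y*=(0.007038, 0.073661)  Y=(0.119492, -0.338225)  product (0.025755, 0.006422)
  m=+5: Y*=(-0.091353, 0.325480)  Y=(0.052583, -0.049341)  product (0.011256, 0.021622)
  m=+6: Y*=(0.106213, -0.141909)  Y=(-0.334364, 0.094699)  product (-0.022075, 0.057508)
  m=+7: Y*=(0.279131, -0.174766)  Y=(-0.429682, -0.087820)  product (-0.135286, 0.050581)
  m=+8: Y*=(-0.444274, 0.085678)  Y=(-0.183870, -0.148448)  product (0.094407, 0.050198)
Total Σ_m = (-0.037880, -0.000000). Multiply by 0.739198: (-0.028001, -0.000000). P_8(cos γ) = -0.028001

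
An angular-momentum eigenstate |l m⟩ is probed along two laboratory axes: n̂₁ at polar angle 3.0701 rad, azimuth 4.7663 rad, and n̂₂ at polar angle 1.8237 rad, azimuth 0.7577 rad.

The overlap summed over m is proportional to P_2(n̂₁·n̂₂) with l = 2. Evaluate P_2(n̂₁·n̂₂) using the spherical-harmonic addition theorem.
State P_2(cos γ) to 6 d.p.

-0.437071

Expand P_2 via completeness: Σ_{m} conj(Y_{2,m}) at Ω₁ times Y_{2,m} at Ω₂ —
  [-2]  conj(Y_{2,-2})(Ω₁) = -0.00196 - 0.00021j ; Y_{2,-2}(Ω₂) = 0.02005 - 0.36153j ; Δ = -0.00012 + 0.00070j
  [-1]  conj(Y_{2,-1})(Ω₁) = -0.00297 + 0.05496j ; Y_{2,-1}(Ω₂) = -0.13595 + 0.12862j ; Δ = -0.00667 - 0.00785j
  [+0]  conj(Y_{2,0})(Ω₁) = 0.62596 + 0.00000j ; Y_{2,0}(Ω₂) = -0.25615 + 0.00000j ; Δ = -0.16034 + 0.00000j
  [+1]  conj(Y_{2,1})(Ω₁) = 0.00297 + 0.05496j ; Y_{2,1}(Ω₂) = 0.13595 + 0.12862j ; Δ = -0.00667 + 0.00785j
  [+2]  conj(Y_{2,2})(Ω₁) = -0.00196 + 0.00021j ; Y_{2,2}(Ω₂) = 0.02005 + 0.36153j ; Δ = -0.00012 - 0.00070j
Σ over m = -0.17391 + 0.00000j; ×(4π/5) → -0.43707 + 0.00000j. Real part: -0.437071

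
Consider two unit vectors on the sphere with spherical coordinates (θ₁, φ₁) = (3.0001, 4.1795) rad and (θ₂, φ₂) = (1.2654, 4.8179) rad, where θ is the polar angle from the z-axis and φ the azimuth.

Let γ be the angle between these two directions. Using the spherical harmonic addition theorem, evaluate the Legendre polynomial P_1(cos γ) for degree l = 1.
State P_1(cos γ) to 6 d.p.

Summing Y*_{l m}(θ₁,φ₁)·Y_{l m}(θ₂,φ₂) over m ∈ [−1, 1]; prefactor 4π/(2·1+1) = 4.188790:
  term(m=-1) = +0.012892-0.009567i   from Y*(Ω₁)=-0.024752-0.041966i, Y(Ω₂)=+0.034702+0.327675i
  term(m=+0) = -0.071063-0.000000i   from Y*(Ω₁)=-0.483720-0.000000i, Y(Ω₂)=+0.146909+0.000000i
  term(m=+1) = +0.012892+0.009567i   from Y*(Ω₁)=+0.024752-0.041966i, Y(Ω₂)=-0.034702+0.327675i
Total Σ_m = -0.045278+0.000000i. Multiply by 4.188790: -0.189660+0.000000i. P_1(cos γ) = -0.189660

-0.189660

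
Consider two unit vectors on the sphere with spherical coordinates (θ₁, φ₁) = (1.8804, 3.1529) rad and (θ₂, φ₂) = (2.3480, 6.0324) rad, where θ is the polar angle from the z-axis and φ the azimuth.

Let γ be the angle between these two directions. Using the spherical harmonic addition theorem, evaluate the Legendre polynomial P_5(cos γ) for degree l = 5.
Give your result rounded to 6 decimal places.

-0.205809

Addition theorem: P_5(cos γ) = (4π/11) Σ_m Y*_{lm}(Ω₁) Y_{lm}(Ω₂), m = −5…5:
  m=-5: (-0.363219, -0.020557) × (0.026626, 0.081197) = (-0.008002, -0.030039)  (running Σ = (-0.008002, -0.030039))
  m=-4: (-0.367637, -0.016639) × (-0.142923, -0.224135) = (0.048814, 0.084779)  (running Σ = (0.040813, 0.054739))
  m=-3: (0.049149, 0.001668) × (0.313502, 0.293440) = (0.014919, 0.014945)  (running Σ = (0.055732, 0.069684))
  m=-2: (0.337890, 0.007643) × (-0.251784, -0.138064) = (-0.084020, -0.048575)  (running Σ = (-0.028288, 0.021110))
  m=-1: (0.036196, 0.000409) × (-0.178259, -0.045666) = (-0.006433, -0.001726)  (running Σ = (-0.034722, 0.019384))
  m=0: (-0.322288, -0.000000) × (0.343516, 0.000000) = (-0.110711, -0.000000)  (running Σ = (-0.145433, 0.019384))
  m=1: (-0.036196, 0.000409) × (0.178259, -0.045666) = (-0.006433, 0.001726)  (running Σ = (-0.151867, 0.021110))
  m=2: (0.337890, -0.007643) × (-0.251784, 0.138064) = (-0.084020, 0.048575)  (running Σ = (-0.235887, 0.069684))
  m=3: (-0.049149, 0.001668) × (-0.313502, 0.293440) = (0.014919, -0.014945)  (running Σ = (-0.220968, 0.054739))
  m=4: (-0.367637, 0.016639) × (-0.142923, 0.224135) = (0.048814, -0.084779)  (running Σ = (-0.172153, -0.030039))
  m=5: (0.363219, -0.020557) × (-0.026626, 0.081197) = (-0.008002, 0.030039)  (running Σ = (-0.180155, 0.000000))
Total Σ_m = (-0.180155, 0.000000). Multiply by 1.142397: (-0.205809, 0.000000). P_5(cos γ) = -0.205809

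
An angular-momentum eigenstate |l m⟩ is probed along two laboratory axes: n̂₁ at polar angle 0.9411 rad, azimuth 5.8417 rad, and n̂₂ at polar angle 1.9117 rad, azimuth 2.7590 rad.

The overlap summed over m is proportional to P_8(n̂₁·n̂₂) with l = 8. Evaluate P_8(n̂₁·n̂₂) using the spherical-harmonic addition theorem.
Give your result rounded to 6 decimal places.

-0.046372

Term-by-term m-sum for l=8 (normalisation 4π/17 = 0.739198):
  m=-8: -0.08677 + 0.03570j × -0.31976 + 0.02591j = 0.02682 - 0.01366j  (running Σ = 0.02682 - 0.01366j)
  m=-7: -0.27312 - 0.01399j × -0.40721 + 0.20350j = 0.11407 - 0.04988j  (running Σ = 0.14089 - 0.06355j)
  m=-6: -0.38839 - 0.20850j × -0.11834 + 0.13364j = 0.07383 - 0.02723j  (running Σ = 0.21472 - 0.09078j)
  m=-5: -0.21617 - 0.29239j × 0.08975 - 0.25198j = -0.09308 + 0.02823j  (running Σ = 0.12164 - 0.06255j)
  m=-4: 0.00557 + 0.02820j × -0.01180 - 0.29178j = 0.00816 - 0.00196j  (running Σ = 0.12980 - 0.06451j)
  m=-3: -0.08782 + 0.34928j × 0.05830 + 0.12951j = -0.05035 + 0.00899j  (running Σ = 0.07945 - 0.05552j)
  m=-2: -0.10564 + 0.12856j × 0.22765 + 0.21863j = -0.05216 + 0.00617j  (running Σ = 0.02729 - 0.04934j)
  m=-1: 0.26377 - 0.12466j × -0.07827 - 0.03150j = -0.02457 + 0.00145j  (running Σ = 0.00272 - 0.04790j)
  m=0: 0.21418 + 0.00000j × -0.31828 + 0.00000j = -0.06817 + 0.00000j  (running Σ = -0.06545 - 0.04790j)
  m=1: -0.26377 - 0.12466j × 0.07827 - 0.03150j = -0.02457 - 0.00145j  (running Σ = -0.09002 - 0.04934j)
  m=2: -0.10564 - 0.12856j × 0.22765 - 0.21863j = -0.05216 - 0.00617j  (running Σ = -0.14218 - 0.05552j)
  m=3: 0.08782 + 0.34928j × -0.05830 + 0.12951j = -0.05035 - 0.00899j  (running Σ = -0.19254 - 0.06451j)
  m=4: 0.00557 - 0.02820j × -0.01180 + 0.29178j = 0.00816 + 0.00196j  (running Σ = -0.18437 - 0.06255j)
  m=5: 0.21617 - 0.29239j × -0.08975 - 0.25198j = -0.09308 - 0.02823j  (running Σ = -0.27745 - 0.09078j)
  m=6: -0.38839 + 0.20850j × -0.11834 - 0.13364j = 0.07383 + 0.02723j  (running Σ = -0.20362 - 0.06355j)
  m=7: 0.27312 - 0.01399j × 0.40721 + 0.20350j = 0.11407 + 0.04988j  (running Σ = -0.08956 - 0.01366j)
  m=8: -0.08677 - 0.03570j × -0.31976 - 0.02591j = 0.02682 + 0.01366j  (running Σ = -0.06273 - 0.00000j)
Σ over m = -0.06273 - 0.00000j; ×(4π/17) → -0.04637 - 0.00000j. Real part: -0.046372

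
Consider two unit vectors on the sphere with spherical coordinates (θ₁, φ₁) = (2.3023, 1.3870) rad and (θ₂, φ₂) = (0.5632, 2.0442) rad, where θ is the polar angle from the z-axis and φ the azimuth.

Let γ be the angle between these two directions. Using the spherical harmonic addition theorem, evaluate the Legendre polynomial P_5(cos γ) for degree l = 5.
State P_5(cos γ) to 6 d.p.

Term-by-term m-sum for l=5 (normalisation 4π/11 = 1.142397):
  [-5]  conj(Y_{5,-5})(Ω₁) = +0.084210+0.064258i ; Y_{5,-5}(Ω₂) = -0.014082+0.014390i ; Δ = -0.002110+0.000307i
  [-4]  conj(Y_{5,-4})(Ω₁) = -0.223015+0.201672i ; Y_{5,-4}(Ω₂) = -0.031988-0.095625i ; Δ = +0.026419+0.014875i
  [-3]  conj(Y_{5,-3})(Ω₁) = -0.225249-0.366248i ; Y_{5,-3}(Ω₂) = +0.282877+0.042922i ; Δ = -0.047998-0.113271i
  [-2]  conj(Y_{5,-2})(Ω₁) = +0.198118-0.076294i ; Y_{5,-2}(Ω₂) = -0.273235+0.379521i ; Δ = -0.025177+0.096036i
  [-1]  conj(Y_{5,-1})(Ω₁) = -0.046426-0.249742i ; Y_{5,-1}(Ω₂) = -0.134484-0.262533i ; Δ = -0.059322+0.045775i
  [+0]  conj(Y_{5,0})(Ω₁) = +0.288361-0.000000i ; Y_{5,0}(Ω₂) = -0.281206+0.000000i ; Δ = -0.081089+0.000000i
  [+1]  conj(Y_{5,1})(Ω₁) = +0.046426-0.249742i ; Y_{5,1}(Ω₂) = +0.134484-0.262533i ; Δ = -0.059322-0.045775i
  [+2]  conj(Y_{5,2})(Ω₁) = +0.198118+0.076294i ; Y_{5,2}(Ω₂) = -0.273235-0.379521i ; Δ = -0.025177-0.096036i
  [+3]  conj(Y_{5,3})(Ω₁) = +0.225249-0.366248i ; Y_{5,3}(Ω₂) = -0.282877+0.042922i ; Δ = -0.047998+0.113271i
  [+4]  conj(Y_{5,4})(Ω₁) = -0.223015-0.201672i ; Y_{5,4}(Ω₂) = -0.031988+0.095625i ; Δ = +0.026419-0.014875i
  [+5]  conj(Y_{5,5})(Ω₁) = -0.084210+0.064258i ; Y_{5,5}(Ω₂) = +0.014082+0.014390i ; Δ = -0.002110-0.000307i
Accumulated sum -0.297467-0.000000i; after 4π/(2l+1) scaling, -0.339825-0.000000i ⇒ P_5 = -0.339825

-0.339825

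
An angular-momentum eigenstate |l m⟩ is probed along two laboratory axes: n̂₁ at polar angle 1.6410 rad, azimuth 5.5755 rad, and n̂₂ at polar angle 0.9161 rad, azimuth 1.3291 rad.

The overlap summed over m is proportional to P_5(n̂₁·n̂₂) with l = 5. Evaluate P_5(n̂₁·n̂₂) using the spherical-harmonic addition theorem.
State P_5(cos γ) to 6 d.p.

-0.272941

Term-by-term m-sum for l=5 (normalisation 4π/11 = 1.142397):
  m=-5: (-0.422818, 0.177189) × (0.136299, -0.051664) = (-0.048476, 0.045995)  (running Σ = (-0.048476, 0.045995))
  m=-4: (0.097058, 0.031181) × (0.200961, 0.291231) = (0.010424, 0.034533)  (running Σ = (-0.038052, 0.080528))
  m=-3: (0.172171, 0.279399) × (-0.267620, 0.302016) = (-0.130459, -0.022774)  (running Σ = (-0.168511, 0.057753))
  m=-2: (0.018042, -0.115145) × (-0.064592, -0.033906) = (-0.005069, 0.006826)  (running Σ = (-0.173580, 0.064579))
  m=-1: (0.226172, -0.193493) × (-0.079288, 0.321633) = (0.044301, 0.088086)  (running Σ = (-0.129279, 0.152665))
  m=0: (-0.120241, -0.000000) × (-0.163330, 0.000000) = (0.019639, 0.000000)  (running Σ = (-0.109640, 0.152665))
  m=1: (-0.226172, -0.193493) × (0.079288, 0.321633) = (0.044301, -0.088086)  (running Σ = (-0.065339, 0.064579))
  m=2: (0.018042, 0.115145) × (-0.064592, 0.033906) = (-0.005069, -0.006826)  (running Σ = (-0.070409, 0.057753))
  m=3: (-0.172171, 0.279399) × (0.267620, 0.302016) = (-0.130459, 0.022774)  (running Σ = (-0.200868, 0.080528))
  m=4: (0.097058, -0.031181) × (0.200961, -0.291231) = (0.010424, -0.034533)  (running Σ = (-0.190444, 0.045995))
  m=5: (0.422818, 0.177189) × (-0.136299, -0.051664) = (-0.048476, -0.045995)  (running Σ = (-0.238919, -0.000000))
Σ over m = (-0.238919, -0.000000); ×(4π/11) → (-0.272941, -0.000000). Real part: -0.272941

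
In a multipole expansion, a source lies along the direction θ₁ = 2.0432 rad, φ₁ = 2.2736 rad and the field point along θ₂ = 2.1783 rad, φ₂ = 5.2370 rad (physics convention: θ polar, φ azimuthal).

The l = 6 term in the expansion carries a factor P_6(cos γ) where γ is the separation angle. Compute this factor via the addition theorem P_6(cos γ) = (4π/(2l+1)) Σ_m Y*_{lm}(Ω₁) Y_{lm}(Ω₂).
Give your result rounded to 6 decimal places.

Term-by-term m-sum for l=6 (normalisation 4π/13 = 0.966644):
  m=-6: Y*=0.11453 + 0.21188j  Y=0.14802 - 0.00090j  product 0.01714 + 0.03126j
  m=-5: Y*=-0.15514 + 0.39712j  Y=-0.17667 + 0.30961j  product -0.09555 - 0.11819j
  m=-4: Y*=-0.27110 + 0.09297j  Y=-0.21099 - 0.36205j  product 0.09086 + 0.07854j
  m=-3: Y*=0.12987 + 0.07743j  Y=0.12024 - 0.00037j  product 0.01564 + 0.00926j
  m=-2: Y*=0.05573 + 0.33428j  Y=0.14895 - 0.25919j  product 0.09494 + 0.03535j
  m=-1: Y*=0.02192 - 0.02588j  Y=0.12297 + 0.21249j  product 0.00820 + 0.00148j
  m=+0: Y*=0.33607 + 0.00000j  Y=0.23906 + 0.00000j  product 0.08034 + 0.00000j
  m=+1: Y*=-0.02192 - 0.02588j  Y=-0.12297 + 0.21249j  product 0.00820 - 0.00148j
  m=+2: Y*=0.05573 - 0.33428j  Y=0.14895 + 0.25919j  product 0.09494 - 0.03535j
  m=+3: Y*=-0.12987 + 0.07743j  Y=-0.12024 - 0.00037j  product 0.01564 - 0.00926j
  m=+4: Y*=-0.27110 - 0.09297j  Y=-0.21099 + 0.36205j  product 0.09086 - 0.07854j
  m=+5: Y*=0.15514 + 0.39712j  Y=0.17667 + 0.30961j  product -0.09555 + 0.11819j
  m=+6: Y*=0.11453 - 0.21188j  Y=0.14802 + 0.00090j  product 0.01714 - 0.03126j
Accumulated sum 0.34282 - 0.00000j; after 4π/(2l+1) scaling, 0.33138 - 0.00000j ⇒ P_6 = 0.331385

0.331385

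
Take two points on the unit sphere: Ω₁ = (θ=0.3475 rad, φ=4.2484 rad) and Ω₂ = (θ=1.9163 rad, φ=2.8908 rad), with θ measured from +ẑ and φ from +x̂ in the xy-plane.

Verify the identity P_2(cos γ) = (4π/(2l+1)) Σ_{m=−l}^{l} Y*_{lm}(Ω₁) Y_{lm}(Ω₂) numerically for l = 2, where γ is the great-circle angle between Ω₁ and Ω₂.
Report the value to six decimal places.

Summing Y*_{l m}(θ₁,φ₁)·Y_{l m}(θ₂,φ₂) over m ∈ [−2, 2]; prefactor 4π/(2·2+1) = 2.513274:
  term(m=-2) = (-0.013948, 0.006336)   from Y*(Ω₁)=(-0.026854, 0.035856), Y(Ω₂)=(0.299846, 0.164424)
  term(m=-1) = (-0.012885, -0.059517)   from Y*(Ω₁)=(-0.110700, -0.221212), Y(Ω₂)=(0.238476, 0.061094)
  term(m=+0) = (-0.107789, 0.000000)   from Y*(Ω₁)=(0.521052, -0.000000), Y(Ω₂)=(-0.206867, 0.000000)
  term(m=+1) = (-0.012885, 0.059517)   from Y*(Ω₁)=(0.110700, -0.221212), Y(Ω₂)=(-0.238476, 0.061094)
  term(m=+2) = (-0.013948, -0.006336)   from Y*(Ω₁)=(-0.026854, -0.035856), Y(Ω₂)=(0.299846, -0.164424)
Accumulated sum (-0.161453, 0.000000); after 4π/(2l+1) scaling, (-0.405777, 0.000000) ⇒ P_2 = -0.405777

-0.405777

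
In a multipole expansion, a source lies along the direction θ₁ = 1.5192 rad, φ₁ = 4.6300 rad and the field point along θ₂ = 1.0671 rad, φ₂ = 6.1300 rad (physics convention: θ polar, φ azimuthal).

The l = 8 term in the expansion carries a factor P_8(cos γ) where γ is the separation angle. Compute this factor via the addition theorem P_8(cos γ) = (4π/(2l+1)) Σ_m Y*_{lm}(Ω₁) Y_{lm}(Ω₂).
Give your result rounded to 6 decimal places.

0.202365

Expand P_8 via completeness: Σ_{m} conj(Y_{8,m}) at Ω₁ times Y_{8,m} at Ω₂ —
  [-8]  conj(Y_{8,-8})(Ω₁) = (0.403148, -0.312311) ; Y_{8,-8}(Ω₂) = (0.060391, 0.167881) ; Δ = (0.076778, 0.048820)
  [-7]  conj(Y_{8,-7})(Ω₁) = (0.057442, 0.088304) ; Y_{8,-7}(Ω₂) = (0.188041, 0.345437) ; Δ = (-0.019702, 0.036447)
  [-6]  conj(Y_{8,-6})(Ω₁) = (0.315602, -0.170099) ; Y_{8,-6}(Ω₂) = (0.257007, 0.336896) ; Δ = (0.138417, 0.062608)
  [-5]  conj(Y_{8,-5})(Ω₁) = (0.049374, 0.112998) ; Y_{8,-5}(Ω₂) = (0.072077, 0.069324) ; Δ = (-0.004275, 0.011567)
  [-4]  conj(Y_{8,-4})(Ω₁) = (0.296515, -0.101417) ; Y_{8,-4}(Ω₂) = (-0.249013, -0.175058) ; Δ = (-0.091590, -0.026653)
  [-3]  conj(Y_{8,-3})(Ω₁) = (0.032176, 0.127517) ; Y_{8,-3}(Ω₂) = (-0.238719, -0.118141) ; Δ = (0.007384, -0.034242)
  [-2]  conj(Y_{8,-2})(Ω₁) = (0.289800, -0.048190) ; Y_{8,-2}(Ω₂) = (0.173346, 0.054834) ; Δ = (0.052878, 0.007538)
  [-1]  conj(Y_{8,-1})(Ω₁) = (0.011106, 0.134496) ; Y_{8,-1}(Ω₂) = (0.302945, 0.046773) ; Δ = (-0.002926, 0.041264)
  [+0]  conj(Y_{8,0})(Ω₁) = (0.288027, -0.000000) ; Y_{8,0}(Ω₂) = (-0.139451, 0.000000) ; Δ = (-0.040166, 0.000000)
  [+1]  conj(Y_{8,1})(Ω₁) = (-0.011106, 0.134496) ; Y_{8,1}(Ω₂) = (-0.302945, 0.046773) ; Δ = (-0.002926, -0.041264)
  [+2]  conj(Y_{8,2})(Ω₁) = (0.289800, 0.048190) ; Y_{8,2}(Ω₂) = (0.173346, -0.054834) ; Δ = (0.052878, -0.007538)
  [+3]  conj(Y_{8,3})(Ω₁) = (-0.032176, 0.127517) ; Y_{8,3}(Ω₂) = (0.238719, -0.118141) ; Δ = (0.007384, 0.034242)
  [+4]  conj(Y_{8,4})(Ω₁) = (0.296515, 0.101417) ; Y_{8,4}(Ω₂) = (-0.249013, 0.175058) ; Δ = (-0.091590, 0.026653)
  [+5]  conj(Y_{8,5})(Ω₁) = (-0.049374, 0.112998) ; Y_{8,5}(Ω₂) = (-0.072077, 0.069324) ; Δ = (-0.004275, -0.011567)
  [+6]  conj(Y_{8,6})(Ω₁) = (0.315602, 0.170099) ; Y_{8,6}(Ω₂) = (0.257007, -0.336896) ; Δ = (0.138417, -0.062608)
  [+7]  conj(Y_{8,7})(Ω₁) = (-0.057442, 0.088304) ; Y_{8,7}(Ω₂) = (-0.188041, 0.345437) ; Δ = (-0.019702, -0.036447)
  [+8]  conj(Y_{8,8})(Ω₁) = (0.403148, 0.312311) ; Y_{8,8}(Ω₂) = (0.060391, -0.167881) ; Δ = (0.076778, -0.048820)
Total Σ_m = (0.273763, -0.000000). Multiply by 0.739198: (0.202365, -0.000000). P_8(cos γ) = 0.202365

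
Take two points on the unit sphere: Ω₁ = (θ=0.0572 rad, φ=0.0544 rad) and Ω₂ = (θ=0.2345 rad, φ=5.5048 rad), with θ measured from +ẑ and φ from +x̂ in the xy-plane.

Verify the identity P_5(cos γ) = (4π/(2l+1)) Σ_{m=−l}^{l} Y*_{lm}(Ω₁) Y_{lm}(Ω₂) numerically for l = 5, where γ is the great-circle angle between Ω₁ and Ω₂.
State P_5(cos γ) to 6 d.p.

Expand P_5 via completeness: Σ_{m} conj(Y_{5,m}) at Ω₁ times Y_{5,m} at Ω₂ —
  m=-5: +0.000000+0.000000i × -0.000230-0.000214i = -0.000000-0.000000i  (running Σ = -0.000000-0.000000i)
  m=-4: +0.000015+0.000003i × -0.004159+0.000117i = -0.000000-0.000000i  (running Σ = -0.000000-0.000000i)
  m=-3: +0.000508+0.000084i × -0.022568+0.023539i = -0.000013+0.000010i  (running Σ = -0.000014+0.000010i)
  m=-2: +0.010941+0.001195i × +0.002294+0.163561i = -0.000170+0.001792i  (running Σ = -0.000184+0.001802i)
  m=-1: +0.144595+0.007874i × +0.347060+0.342226i = +0.047489+0.052217i  (running Σ = +0.047305+0.054019i)
  m=0: +0.912781-0.000000i × +0.586972+0.000000i = +0.535777+0.000000i  (running Σ = +0.583082+0.054019i)
  m=1: -0.144595+0.007874i × -0.347060+0.342226i = +0.047489-0.052217i  (running Σ = +0.630571+0.001802i)
  m=2: +0.010941-0.001195i × +0.002294-0.163561i = -0.000170-0.001792i  (running Σ = +0.630400+0.000010i)
  m=3: -0.000508+0.000084i × +0.022568+0.023539i = -0.000013-0.000010i  (running Σ = +0.630387-0.000000i)
  m=4: +0.000015-0.000003i × -0.004159-0.000117i = -0.000000+0.000000i  (running Σ = +0.630387-0.000000i)
  m=5: -0.000000+0.000000i × +0.000230-0.000214i = -0.000000+0.000000i  (running Σ = +0.630387+0.000000i)
Σ over m = +0.630387+0.000000i; ×(4π/11) → +0.720152+0.000000i. Real part: 0.720152

0.720152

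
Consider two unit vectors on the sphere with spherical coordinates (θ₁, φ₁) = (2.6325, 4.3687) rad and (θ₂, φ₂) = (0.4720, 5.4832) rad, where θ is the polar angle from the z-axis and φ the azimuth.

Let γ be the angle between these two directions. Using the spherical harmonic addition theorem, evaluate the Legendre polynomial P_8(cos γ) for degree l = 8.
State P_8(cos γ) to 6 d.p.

0.317911

Term-by-term m-sum for l=8 (normalisation 4π/17 = 0.739198):
  [-8]  conj(Y_{8,-8})(Ω₁) = -0.001517-0.000627i ; Y_{8,-8}(Ω₂) = +0.000935+0.000110i ; Δ = -0.000001-0.000001i
  [-7]  conj(Y_{8,-7})(Ω₁) = -0.007893+0.008719i ; Y_{8,-7}(Ω₂) = +0.005720-0.004657i ; Δ = -0.000005+0.000087i
  [-6]  conj(Y_{8,-6})(Ω₁) = +0.024845+0.046429i ; Y_{8,-6}(Ω₂) = +0.003168-0.036105i ; Δ = +0.001755-0.000750i
  [-5]  conj(Y_{8,-5})(Ω₁) = +0.162955-0.024237i ; Y_{8,-5}(Ω₂) = -0.081862-0.094768i ; Δ = -0.015637-0.013459i
  [-4]  conj(Y_{8,-4})(Ω₁) = +0.070510-0.355052i ; Y_{8,-4}(Ω₂) = -0.307095-0.017939i ; Δ = -0.028023+0.107770i
  [-3]  conj(Y_{8,-3})(Ω₁) = -0.443011-0.265391i ; Y_{8,-3}(Ω₂) = -0.372944+0.341653i ; Δ = +0.255890-0.052380i
  [-2]  conj(Y_{8,-2})(Ω₁) = -0.261377+0.214574i ; Y_{8,-2}(Ω₂) = -0.012789+0.438254i ; Δ = -0.090695-0.117294i
  [-1]  conj(Y_{8,-1})(Ω₁) = -0.071366-0.199407i ; Y_{8,-1}(Ω₂) = -0.056084-0.057745i ; Δ = -0.007512+0.015305i
  [+0]  conj(Y_{8,0})(Ω₁) = -0.422877-0.000000i ; Y_{8,0}(Ω₂) = -0.469476+0.000000i ; Δ = +0.198531+0.000000i
  [+1]  conj(Y_{8,1})(Ω₁) = +0.071366-0.199407i ; Y_{8,1}(Ω₂) = +0.056084-0.057745i ; Δ = -0.007512-0.015305i
  [+2]  conj(Y_{8,2})(Ω₁) = -0.261377-0.214574i ; Y_{8,2}(Ω₂) = -0.012789-0.438254i ; Δ = -0.090695+0.117294i
  [+3]  conj(Y_{8,3})(Ω₁) = +0.443011-0.265391i ; Y_{8,3}(Ω₂) = +0.372944+0.341653i ; Δ = +0.255890+0.052380i
  [+4]  conj(Y_{8,4})(Ω₁) = +0.070510+0.355052i ; Y_{8,4}(Ω₂) = -0.307095+0.017939i ; Δ = -0.028023-0.107770i
  [+5]  conj(Y_{8,5})(Ω₁) = -0.162955-0.024237i ; Y_{8,5}(Ω₂) = +0.081862-0.094768i ; Δ = -0.015637+0.013459i
  [+6]  conj(Y_{8,6})(Ω₁) = +0.024845-0.046429i ; Y_{8,6}(Ω₂) = +0.003168+0.036105i ; Δ = +0.001755+0.000750i
  [+7]  conj(Y_{8,7})(Ω₁) = +0.007893+0.008719i ; Y_{8,7}(Ω₂) = -0.005720-0.004657i ; Δ = -0.000005-0.000087i
  [+8]  conj(Y_{8,8})(Ω₁) = -0.001517+0.000627i ; Y_{8,8}(Ω₂) = +0.000935-0.000110i ; Δ = -0.000001+0.000001i
Accumulated sum +0.430075+0.000000i; after 4π/(2l+1) scaling, +0.317911+0.000000i ⇒ P_8 = 0.317911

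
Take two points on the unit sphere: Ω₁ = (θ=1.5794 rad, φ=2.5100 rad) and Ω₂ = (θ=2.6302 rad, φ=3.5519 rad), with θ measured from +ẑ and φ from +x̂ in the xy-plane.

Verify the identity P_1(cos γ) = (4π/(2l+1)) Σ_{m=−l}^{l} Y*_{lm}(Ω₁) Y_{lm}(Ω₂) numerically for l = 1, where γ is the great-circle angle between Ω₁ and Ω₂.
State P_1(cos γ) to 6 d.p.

0.254432

Addition theorem: P_1(cos γ) = (4π/3) Σ_m Y*_{lm}(Ω₁) Y_{lm}(Ω₂), m = −1…1:
  m=-1: -0.278834+0.203983i × -0.155048+0.067445i = +0.029475-0.050433i  (running Σ = +0.029475-0.050433i)
  m=0: -0.004204-0.000000i × -0.426093+0.000000i = +0.001791+0.000000i  (running Σ = +0.031266-0.050433i)
  m=1: +0.278834+0.203983i × +0.155048+0.067445i = +0.029475+0.050433i  (running Σ = +0.060741+0.000000i)
Total Σ_m = +0.060741+0.000000i. Multiply by 4.188790: +0.254432+0.000000i. P_1(cos γ) = 0.254432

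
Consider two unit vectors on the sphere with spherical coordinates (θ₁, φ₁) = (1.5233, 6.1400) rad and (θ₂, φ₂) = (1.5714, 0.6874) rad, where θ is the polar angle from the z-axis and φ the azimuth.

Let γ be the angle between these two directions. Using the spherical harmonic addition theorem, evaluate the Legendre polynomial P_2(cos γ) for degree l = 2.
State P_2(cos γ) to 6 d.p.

0.180715

Expand P_2 via completeness: Σ_{m} conj(Y_{2,m}) at Ω₁ times Y_{2,m} at Ω₂ —
  term(m=-2) = -0.01344 - 0.14826j   from Y*(Ω₁)=0.36971 - 0.10887j, Y(Ω₂)=0.07522 - 0.37888j
  term(m=-1) = -0.00001 + 0.00001j   from Y*(Ω₁)=0.03626 - 0.00523j, Y(Ω₂)=-0.00036 + 0.00030j
  term(m=+0) = 0.09880 + 0.00000j   from Y*(Ω₁)=-0.31326 + 0.00000j, Y(Ω₂)=-0.31539 + 0.00000j
  term(m=+1) = -0.00001 - 0.00001j   from Y*(Ω₁)=-0.03626 - 0.00523j, Y(Ω₂)=0.00036 + 0.00030j
  term(m=+2) = -0.01344 + 0.14826j   from Y*(Ω₁)=0.36971 + 0.10887j, Y(Ω₂)=0.07522 + 0.37888j
Σ over m = 0.07190 + 0.00000j; ×(4π/5) → 0.18072 + 0.00000j. Real part: 0.180715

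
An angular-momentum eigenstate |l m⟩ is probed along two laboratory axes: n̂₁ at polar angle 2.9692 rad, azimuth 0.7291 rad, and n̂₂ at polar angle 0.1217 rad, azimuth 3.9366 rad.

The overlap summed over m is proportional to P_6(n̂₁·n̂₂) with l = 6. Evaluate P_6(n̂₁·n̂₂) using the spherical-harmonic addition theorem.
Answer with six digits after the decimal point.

0.972259

Summing Y*_{l m}(θ₁,φ₁)·Y_{l m}(θ₂,φ₂) over m ∈ [−6, 6]; prefactor 4π/(2·6+1) = 0.966644:
  term(m=-6) = +0.000000-0.000000i   from Y*(Ω₁)=-0.000004-0.000012i, Y(Ω₂)=+0.000000+0.000002i
  term(m=-5) = +0.000000-0.000000i   from Y*(Ω₁)=+0.000214+0.000118i, Y(Ω₂)=+0.000029-0.000032i
  term(m=-4) = +0.000002-0.000001i   from Y*(Ω₁)=-0.002914+0.000667i, Y(Ω₂)=-0.000762+0.000029i
  term(m=-3) = +0.000221-0.000044i   from Y*(Ω₁)=+0.014377-0.020288i, Y(Ω₂)=+0.006594+0.006224i
  term(m=-2) = +0.010198-0.001352i   from Y*(Ω₁)=+0.015739+0.139193i, Y(Ω₂)=-0.001411-0.073426i
  term(m=-1) = +0.179706-0.011861i   from Y*(Ω₁)=-0.361863-0.323251i, Y(Ω₂)=-0.259921+0.264965i
  term(m=+0) = +0.625554+0.000000i   from Y*(Ω₁)=+0.723281-0.000000i, Y(Ω₂)=+0.864884+0.000000i
  term(m=+1) = +0.179706+0.011861i   from Y*(Ω₁)=+0.361863-0.323251i, Y(Ω₂)=+0.259921+0.264965i
  term(m=+2) = +0.010198+0.001352i   from Y*(Ω₁)=+0.015739-0.139193i, Y(Ω₂)=-0.001411+0.073426i
  term(m=+3) = +0.000221+0.000044i   from Y*(Ω₁)=-0.014377-0.020288i, Y(Ω₂)=-0.006594+0.006224i
  term(m=+4) = +0.000002+0.000001i   from Y*(Ω₁)=-0.002914-0.000667i, Y(Ω₂)=-0.000762-0.000029i
  term(m=+5) = +0.000000+0.000000i   from Y*(Ω₁)=-0.000214+0.000118i, Y(Ω₂)=-0.000029-0.000032i
  term(m=+6) = +0.000000+0.000000i   from Y*(Ω₁)=-0.000004+0.000012i, Y(Ω₂)=+0.000000-0.000002i
Accumulated sum +1.005809+0.000000i; after 4π/(2l+1) scaling, +0.972259+0.000000i ⇒ P_6 = 0.972259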